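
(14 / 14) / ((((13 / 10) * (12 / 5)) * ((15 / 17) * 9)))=85 / 2106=0.04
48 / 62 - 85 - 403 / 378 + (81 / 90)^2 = -49497971 / 585900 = -84.48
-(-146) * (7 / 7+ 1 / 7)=1168 / 7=166.86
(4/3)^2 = 16/9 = 1.78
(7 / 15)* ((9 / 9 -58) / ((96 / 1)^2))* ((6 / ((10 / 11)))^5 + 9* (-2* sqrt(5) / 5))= -578334141 / 16000000 + 133* sqrt(5) / 12800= -36.12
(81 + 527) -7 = 601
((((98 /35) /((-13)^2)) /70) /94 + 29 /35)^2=5306006289529 /7728678002500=0.69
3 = 3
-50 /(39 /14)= -700 /39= -17.95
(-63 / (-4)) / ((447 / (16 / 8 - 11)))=-189 / 596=-0.32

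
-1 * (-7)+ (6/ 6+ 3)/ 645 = 4519/ 645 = 7.01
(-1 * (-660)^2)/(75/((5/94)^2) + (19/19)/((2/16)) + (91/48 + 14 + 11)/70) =-1463616000/89095051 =-16.43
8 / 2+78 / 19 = 154 / 19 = 8.11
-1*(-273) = 273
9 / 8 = 1.12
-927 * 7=-6489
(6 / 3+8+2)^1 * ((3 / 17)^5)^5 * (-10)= -101674633133160 / 5770627412348402378939569991057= -0.00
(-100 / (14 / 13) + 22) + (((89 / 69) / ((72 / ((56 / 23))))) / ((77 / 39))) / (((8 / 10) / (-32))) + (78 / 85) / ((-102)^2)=-1292116232293 / 18010910610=-71.74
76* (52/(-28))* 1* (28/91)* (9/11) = -35.53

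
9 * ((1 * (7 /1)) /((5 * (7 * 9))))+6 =31 /5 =6.20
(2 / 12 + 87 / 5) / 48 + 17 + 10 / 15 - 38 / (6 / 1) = 16847 / 1440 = 11.70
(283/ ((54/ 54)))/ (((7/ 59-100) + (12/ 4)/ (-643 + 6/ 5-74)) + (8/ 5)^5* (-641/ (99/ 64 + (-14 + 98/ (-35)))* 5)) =12153397750125/ 90329872774684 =0.13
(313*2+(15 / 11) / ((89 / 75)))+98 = 709921 / 979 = 725.15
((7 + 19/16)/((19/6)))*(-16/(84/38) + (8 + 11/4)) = 38645/4256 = 9.08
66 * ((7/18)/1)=77/3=25.67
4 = 4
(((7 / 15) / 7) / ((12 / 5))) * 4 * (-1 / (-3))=1 / 27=0.04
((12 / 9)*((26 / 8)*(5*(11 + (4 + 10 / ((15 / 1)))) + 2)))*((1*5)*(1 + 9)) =156650 / 9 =17405.56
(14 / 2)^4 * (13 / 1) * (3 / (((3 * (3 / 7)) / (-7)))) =-1529437 / 3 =-509812.33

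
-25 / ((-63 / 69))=575 / 21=27.38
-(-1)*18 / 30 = 3 / 5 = 0.60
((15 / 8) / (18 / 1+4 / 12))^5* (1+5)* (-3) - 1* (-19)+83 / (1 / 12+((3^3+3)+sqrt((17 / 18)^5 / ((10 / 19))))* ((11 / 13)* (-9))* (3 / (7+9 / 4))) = 9137895624* sqrt(1615) / 8199397347073+386767235216405675214095 / 21635418392878345797632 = 17.92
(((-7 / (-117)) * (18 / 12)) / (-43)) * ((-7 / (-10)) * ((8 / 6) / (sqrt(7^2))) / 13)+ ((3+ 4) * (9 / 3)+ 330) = 114782258 / 327015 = 351.00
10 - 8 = 2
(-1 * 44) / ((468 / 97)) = -1067 / 117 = -9.12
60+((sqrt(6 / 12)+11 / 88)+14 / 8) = sqrt(2) / 2+495 / 8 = 62.58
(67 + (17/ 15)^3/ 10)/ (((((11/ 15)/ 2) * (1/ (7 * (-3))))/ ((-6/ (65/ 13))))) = 31726282/ 6875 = 4614.73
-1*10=-10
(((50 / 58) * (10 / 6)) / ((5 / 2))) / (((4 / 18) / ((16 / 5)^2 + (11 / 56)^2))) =2417523 / 90944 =26.58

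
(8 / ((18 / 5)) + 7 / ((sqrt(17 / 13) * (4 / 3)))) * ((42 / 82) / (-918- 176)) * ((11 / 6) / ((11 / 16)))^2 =-392 * sqrt(221) / 381259- 4480 / 605529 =-0.02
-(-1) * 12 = 12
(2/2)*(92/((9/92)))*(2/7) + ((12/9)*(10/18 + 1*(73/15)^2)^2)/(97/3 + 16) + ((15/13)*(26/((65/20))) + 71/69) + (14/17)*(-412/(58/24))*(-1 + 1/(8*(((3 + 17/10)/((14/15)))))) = 589346113894897/1363975396875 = 432.08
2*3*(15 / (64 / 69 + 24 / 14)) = 21735 / 638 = 34.07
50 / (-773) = -50 / 773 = -0.06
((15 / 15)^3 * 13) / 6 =13 / 6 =2.17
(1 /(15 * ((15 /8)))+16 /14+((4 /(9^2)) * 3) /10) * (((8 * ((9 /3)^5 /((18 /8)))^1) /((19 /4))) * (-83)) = -59898112 /3325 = -18014.47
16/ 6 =8/ 3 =2.67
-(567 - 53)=-514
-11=-11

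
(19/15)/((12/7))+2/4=223/180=1.24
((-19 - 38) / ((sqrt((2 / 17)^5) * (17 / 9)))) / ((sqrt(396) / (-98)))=142443 * sqrt(374) / 88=31303.60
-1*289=-289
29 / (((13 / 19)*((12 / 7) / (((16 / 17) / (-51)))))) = -15428 / 33813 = -0.46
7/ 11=0.64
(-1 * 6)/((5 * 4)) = -3/10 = -0.30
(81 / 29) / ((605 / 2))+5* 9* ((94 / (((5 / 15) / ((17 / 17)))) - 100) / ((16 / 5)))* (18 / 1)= 46068.76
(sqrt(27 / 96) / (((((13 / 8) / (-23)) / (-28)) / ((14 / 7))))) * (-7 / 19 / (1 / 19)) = -27048 * sqrt(2) / 13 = -2942.43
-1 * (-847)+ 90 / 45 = 849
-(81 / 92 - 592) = 54383 / 92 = 591.12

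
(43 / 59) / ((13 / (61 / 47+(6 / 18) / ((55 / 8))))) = 448963 / 5948085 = 0.08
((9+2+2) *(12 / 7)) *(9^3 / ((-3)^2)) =12636 / 7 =1805.14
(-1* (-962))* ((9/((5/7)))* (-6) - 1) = -368446/5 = -73689.20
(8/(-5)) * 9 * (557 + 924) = -106632/5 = -21326.40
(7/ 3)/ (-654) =-7/ 1962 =-0.00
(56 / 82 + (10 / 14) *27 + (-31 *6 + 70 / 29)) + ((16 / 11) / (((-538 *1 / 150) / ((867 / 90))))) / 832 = -419083526439 / 2561286728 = -163.62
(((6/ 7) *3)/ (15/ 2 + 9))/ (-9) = -4/ 231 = -0.02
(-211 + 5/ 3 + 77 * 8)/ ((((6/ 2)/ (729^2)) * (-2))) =-36019890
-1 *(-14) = 14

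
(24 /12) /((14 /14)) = 2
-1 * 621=-621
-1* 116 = -116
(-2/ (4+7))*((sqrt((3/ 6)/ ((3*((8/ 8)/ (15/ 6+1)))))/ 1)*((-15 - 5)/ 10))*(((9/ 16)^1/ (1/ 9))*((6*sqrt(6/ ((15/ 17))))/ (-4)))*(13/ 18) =-117*sqrt(3570)/ 1760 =-3.97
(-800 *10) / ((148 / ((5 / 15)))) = -2000 / 111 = -18.02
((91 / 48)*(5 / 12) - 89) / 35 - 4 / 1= -131449 / 20160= -6.52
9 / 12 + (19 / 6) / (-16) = 53 / 96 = 0.55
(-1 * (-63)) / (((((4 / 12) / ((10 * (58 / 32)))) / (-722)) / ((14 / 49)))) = -706657.50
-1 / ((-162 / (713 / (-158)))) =-713 / 25596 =-0.03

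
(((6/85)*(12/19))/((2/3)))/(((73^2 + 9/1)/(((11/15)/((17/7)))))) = 1386/366386975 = 0.00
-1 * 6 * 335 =-2010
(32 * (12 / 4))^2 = 9216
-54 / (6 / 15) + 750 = 615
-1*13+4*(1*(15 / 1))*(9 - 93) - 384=-5437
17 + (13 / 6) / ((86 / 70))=4841 / 258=18.76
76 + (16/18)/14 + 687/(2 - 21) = 47767/1197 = 39.91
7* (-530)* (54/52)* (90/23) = -4507650/299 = -15075.75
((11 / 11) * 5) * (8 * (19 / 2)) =380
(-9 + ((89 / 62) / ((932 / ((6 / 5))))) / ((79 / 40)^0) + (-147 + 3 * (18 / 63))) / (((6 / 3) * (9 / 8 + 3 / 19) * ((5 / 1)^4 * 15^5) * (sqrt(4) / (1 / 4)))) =-36799409 / 2310795703125000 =-0.00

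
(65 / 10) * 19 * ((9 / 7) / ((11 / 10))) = 144.35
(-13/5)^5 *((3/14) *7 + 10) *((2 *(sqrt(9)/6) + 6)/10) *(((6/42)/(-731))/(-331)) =-8539739/15122562500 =-0.00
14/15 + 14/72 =203/180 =1.13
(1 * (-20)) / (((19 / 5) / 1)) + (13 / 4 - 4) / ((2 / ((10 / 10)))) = -857 / 152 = -5.64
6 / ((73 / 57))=342 / 73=4.68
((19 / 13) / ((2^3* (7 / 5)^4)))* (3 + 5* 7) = 225625 / 124852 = 1.81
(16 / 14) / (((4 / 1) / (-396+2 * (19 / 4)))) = -773 / 7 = -110.43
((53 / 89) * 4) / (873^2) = 212 / 67829481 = 0.00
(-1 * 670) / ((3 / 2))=-1340 / 3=-446.67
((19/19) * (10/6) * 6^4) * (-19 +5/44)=-448740/11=-40794.55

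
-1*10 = -10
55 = 55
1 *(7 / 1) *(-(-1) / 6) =7 / 6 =1.17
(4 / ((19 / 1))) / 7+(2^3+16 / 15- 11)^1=-3797 / 1995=-1.90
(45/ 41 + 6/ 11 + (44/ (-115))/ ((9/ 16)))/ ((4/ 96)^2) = 28763584/ 51865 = 554.59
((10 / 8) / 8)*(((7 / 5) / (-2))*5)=-35 / 64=-0.55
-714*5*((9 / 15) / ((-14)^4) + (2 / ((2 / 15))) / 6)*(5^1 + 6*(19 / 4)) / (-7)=1640853651 / 38416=42712.77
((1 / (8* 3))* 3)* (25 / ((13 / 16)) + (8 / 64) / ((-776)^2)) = 3.85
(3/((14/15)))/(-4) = -45/56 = -0.80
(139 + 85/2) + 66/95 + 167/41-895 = -5521023/7790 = -708.73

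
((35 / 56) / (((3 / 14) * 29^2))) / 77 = 5 / 111012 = 0.00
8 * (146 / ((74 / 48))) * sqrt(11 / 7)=28032 * sqrt(77) / 259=949.73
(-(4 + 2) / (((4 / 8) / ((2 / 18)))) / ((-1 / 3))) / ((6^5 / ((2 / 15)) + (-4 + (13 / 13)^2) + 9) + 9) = 4 / 58335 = 0.00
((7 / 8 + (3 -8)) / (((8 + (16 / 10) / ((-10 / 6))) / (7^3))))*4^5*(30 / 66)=-1029000 / 11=-93545.45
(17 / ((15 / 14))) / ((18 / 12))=476 / 45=10.58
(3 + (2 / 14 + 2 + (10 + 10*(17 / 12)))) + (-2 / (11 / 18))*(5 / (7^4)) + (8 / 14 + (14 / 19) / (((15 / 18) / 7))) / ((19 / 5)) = 1778077811 / 57206226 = 31.08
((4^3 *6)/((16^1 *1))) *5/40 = 3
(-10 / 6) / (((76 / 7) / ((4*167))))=-5845 / 57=-102.54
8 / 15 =0.53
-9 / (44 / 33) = -27 / 4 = -6.75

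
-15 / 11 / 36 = -0.04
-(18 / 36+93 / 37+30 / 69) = -5869 / 1702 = -3.45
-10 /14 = -5 /7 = -0.71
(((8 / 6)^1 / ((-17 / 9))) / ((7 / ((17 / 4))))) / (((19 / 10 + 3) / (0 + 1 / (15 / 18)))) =-0.10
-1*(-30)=30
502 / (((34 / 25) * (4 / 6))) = 18825 / 34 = 553.68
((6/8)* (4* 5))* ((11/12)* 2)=55/2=27.50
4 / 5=0.80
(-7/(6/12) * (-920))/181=12880/181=71.16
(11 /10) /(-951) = -11 /9510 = -0.00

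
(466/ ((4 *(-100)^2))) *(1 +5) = 699/ 10000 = 0.07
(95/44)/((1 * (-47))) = -95/2068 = -0.05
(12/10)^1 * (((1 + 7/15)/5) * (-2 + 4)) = 88/125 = 0.70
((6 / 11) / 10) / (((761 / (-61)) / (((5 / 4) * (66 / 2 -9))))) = -1098 / 8371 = -0.13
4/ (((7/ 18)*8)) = 9/ 7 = 1.29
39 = 39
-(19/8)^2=-361/64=-5.64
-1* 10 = -10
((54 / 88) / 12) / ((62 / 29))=261 / 10912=0.02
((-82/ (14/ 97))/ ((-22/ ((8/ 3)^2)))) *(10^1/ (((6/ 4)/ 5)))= 12726400/ 2079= 6121.40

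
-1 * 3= -3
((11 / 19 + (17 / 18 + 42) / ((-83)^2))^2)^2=3613187028481254081635761 / 30812657974958525819813136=0.12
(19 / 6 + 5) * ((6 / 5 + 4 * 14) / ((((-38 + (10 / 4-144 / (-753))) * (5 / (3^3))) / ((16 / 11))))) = -46047456 / 443125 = -103.92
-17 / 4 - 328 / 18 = -809 / 36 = -22.47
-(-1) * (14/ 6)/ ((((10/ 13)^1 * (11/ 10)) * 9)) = 91/ 297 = 0.31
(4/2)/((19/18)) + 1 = 55/19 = 2.89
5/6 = 0.83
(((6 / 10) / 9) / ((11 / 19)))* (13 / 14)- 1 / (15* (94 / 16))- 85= -3072691 / 36190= -84.90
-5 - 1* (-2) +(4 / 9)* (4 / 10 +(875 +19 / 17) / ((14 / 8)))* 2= 2368879 / 5355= 442.37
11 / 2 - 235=-459 / 2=-229.50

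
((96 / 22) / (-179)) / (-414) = 8 / 135861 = 0.00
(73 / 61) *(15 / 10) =219 / 122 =1.80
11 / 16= 0.69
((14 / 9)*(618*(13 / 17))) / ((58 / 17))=18746 / 87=215.47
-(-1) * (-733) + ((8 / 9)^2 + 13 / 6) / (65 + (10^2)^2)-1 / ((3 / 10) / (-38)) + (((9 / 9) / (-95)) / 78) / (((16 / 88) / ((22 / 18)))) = -488390970953 / 805481820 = -606.33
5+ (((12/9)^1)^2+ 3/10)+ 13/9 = 8.52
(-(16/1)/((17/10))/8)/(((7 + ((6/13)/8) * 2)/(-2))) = 208/629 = 0.33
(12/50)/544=3/6800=0.00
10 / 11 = 0.91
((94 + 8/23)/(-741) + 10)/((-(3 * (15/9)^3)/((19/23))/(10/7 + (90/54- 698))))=491083636/1203475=408.05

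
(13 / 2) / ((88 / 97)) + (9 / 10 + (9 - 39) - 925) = -833303 / 880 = -946.94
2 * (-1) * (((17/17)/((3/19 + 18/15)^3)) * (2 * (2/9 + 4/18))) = -13718000/19320201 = -0.71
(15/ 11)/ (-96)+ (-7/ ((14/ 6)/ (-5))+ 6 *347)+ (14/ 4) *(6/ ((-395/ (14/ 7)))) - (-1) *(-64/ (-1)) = 300448681/ 139040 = 2160.88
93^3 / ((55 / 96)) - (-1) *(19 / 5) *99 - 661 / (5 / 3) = 15443430 / 11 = 1403948.18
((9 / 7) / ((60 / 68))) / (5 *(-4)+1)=-0.08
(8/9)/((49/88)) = 704/441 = 1.60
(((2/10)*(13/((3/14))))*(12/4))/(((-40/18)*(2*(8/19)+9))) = -1.66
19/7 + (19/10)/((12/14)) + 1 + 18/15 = 599/84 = 7.13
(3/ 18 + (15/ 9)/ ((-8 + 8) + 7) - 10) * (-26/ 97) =5239/ 2037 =2.57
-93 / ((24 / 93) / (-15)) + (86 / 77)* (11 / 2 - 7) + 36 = 3351009 / 616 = 5439.95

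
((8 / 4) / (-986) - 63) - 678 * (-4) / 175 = -4098484 / 86275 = -47.50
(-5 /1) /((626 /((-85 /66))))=425 /41316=0.01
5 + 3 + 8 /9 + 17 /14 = 1273 /126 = 10.10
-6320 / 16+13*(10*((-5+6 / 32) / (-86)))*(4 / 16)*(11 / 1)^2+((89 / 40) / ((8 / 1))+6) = -580197 / 3440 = -168.66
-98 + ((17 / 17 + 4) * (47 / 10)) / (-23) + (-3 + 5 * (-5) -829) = -43977 / 46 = -956.02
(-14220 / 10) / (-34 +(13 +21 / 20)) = 9480 / 133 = 71.28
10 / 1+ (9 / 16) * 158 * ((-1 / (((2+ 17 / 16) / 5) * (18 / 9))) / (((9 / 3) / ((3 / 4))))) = -1595 / 196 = -8.14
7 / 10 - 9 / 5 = -11 / 10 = -1.10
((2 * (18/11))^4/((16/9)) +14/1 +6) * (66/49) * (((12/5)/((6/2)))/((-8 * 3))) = -1237604/326095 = -3.80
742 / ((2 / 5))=1855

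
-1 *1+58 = 57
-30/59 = -0.51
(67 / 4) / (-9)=-67 / 36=-1.86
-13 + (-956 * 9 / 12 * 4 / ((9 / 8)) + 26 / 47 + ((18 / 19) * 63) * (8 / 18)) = -6791945 / 2679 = -2535.25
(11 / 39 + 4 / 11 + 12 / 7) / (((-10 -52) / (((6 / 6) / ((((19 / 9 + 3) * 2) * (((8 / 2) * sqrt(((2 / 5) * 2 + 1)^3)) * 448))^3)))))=-0.00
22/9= 2.44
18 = 18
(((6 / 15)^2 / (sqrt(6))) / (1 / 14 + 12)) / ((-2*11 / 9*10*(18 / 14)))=-49*sqrt(6) / 697125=-0.00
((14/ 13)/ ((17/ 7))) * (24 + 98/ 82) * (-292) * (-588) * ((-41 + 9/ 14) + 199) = 2757446516496/ 9061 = 304320330.70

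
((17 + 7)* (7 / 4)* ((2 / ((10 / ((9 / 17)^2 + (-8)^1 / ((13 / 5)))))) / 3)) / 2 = -73549 / 18785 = -3.92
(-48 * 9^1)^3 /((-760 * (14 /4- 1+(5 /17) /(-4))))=228427776 /5225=43718.23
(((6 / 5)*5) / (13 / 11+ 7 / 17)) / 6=187 / 298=0.63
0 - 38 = -38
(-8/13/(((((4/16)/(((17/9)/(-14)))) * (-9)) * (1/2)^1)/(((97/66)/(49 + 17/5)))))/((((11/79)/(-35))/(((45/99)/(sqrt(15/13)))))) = 0.22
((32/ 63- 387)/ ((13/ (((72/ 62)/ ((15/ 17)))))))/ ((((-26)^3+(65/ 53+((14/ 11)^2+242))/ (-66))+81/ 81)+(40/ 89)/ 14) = 1599265680056/ 718474110799385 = 0.00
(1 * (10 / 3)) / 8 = 5 / 12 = 0.42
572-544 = 28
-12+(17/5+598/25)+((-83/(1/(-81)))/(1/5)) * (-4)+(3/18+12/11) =-221831647/1650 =-134443.42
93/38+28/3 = 11.78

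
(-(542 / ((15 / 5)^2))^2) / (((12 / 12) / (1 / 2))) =-146882 / 81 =-1813.36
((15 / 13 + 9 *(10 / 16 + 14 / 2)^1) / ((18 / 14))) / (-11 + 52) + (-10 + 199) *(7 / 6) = 69209 / 312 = 221.82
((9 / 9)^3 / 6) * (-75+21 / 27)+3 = -253 / 27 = -9.37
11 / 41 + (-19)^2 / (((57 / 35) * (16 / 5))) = 136853 / 1968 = 69.54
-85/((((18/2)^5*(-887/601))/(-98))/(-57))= 95120270/17458821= 5.45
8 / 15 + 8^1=128 / 15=8.53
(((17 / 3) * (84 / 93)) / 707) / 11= 0.00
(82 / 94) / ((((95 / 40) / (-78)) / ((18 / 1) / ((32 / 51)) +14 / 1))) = -1092117 / 893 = -1222.98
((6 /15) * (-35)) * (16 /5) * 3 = -672 /5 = -134.40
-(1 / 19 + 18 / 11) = -1.69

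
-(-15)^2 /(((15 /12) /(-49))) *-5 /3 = -14700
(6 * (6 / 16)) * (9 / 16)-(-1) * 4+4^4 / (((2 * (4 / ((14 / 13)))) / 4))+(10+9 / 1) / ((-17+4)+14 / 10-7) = 10994377 / 77376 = 142.09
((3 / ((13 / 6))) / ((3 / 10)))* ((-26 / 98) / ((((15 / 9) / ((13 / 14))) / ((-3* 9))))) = 6318 / 343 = 18.42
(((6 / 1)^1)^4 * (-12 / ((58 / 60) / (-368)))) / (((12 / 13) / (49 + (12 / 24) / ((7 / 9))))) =64635667200 / 203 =318402301.48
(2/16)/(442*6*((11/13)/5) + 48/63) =105/377632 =0.00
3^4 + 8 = 89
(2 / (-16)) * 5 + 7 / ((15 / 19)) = 989 / 120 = 8.24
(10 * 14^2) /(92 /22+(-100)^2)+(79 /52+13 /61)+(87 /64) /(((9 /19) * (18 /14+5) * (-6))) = 1365470581139 /737227206144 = 1.85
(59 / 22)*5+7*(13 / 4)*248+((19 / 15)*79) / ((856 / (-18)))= 133078797 / 23540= 5653.30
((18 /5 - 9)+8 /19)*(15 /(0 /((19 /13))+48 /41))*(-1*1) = 19393 /304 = 63.79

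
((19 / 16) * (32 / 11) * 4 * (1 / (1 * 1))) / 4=38 / 11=3.45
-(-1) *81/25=81/25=3.24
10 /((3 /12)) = 40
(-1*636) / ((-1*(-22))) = -318 / 11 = -28.91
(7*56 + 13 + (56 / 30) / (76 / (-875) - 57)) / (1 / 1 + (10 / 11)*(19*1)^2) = 60685565 / 49328883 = 1.23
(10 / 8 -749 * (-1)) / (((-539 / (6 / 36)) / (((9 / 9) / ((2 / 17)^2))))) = -867289 / 51744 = -16.76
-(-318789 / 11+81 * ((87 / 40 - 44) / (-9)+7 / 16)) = 25140681 / 880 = 28568.96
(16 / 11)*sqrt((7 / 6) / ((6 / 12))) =16*sqrt(21) / 33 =2.22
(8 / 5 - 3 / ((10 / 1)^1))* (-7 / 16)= -91 / 160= -0.57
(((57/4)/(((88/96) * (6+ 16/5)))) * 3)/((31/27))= 69255/15686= 4.42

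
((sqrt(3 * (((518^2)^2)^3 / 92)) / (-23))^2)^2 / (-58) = -39174797931840962861211356450572468016250942038768867966320115712 / 4293040781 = -9125186535664768673720026000000000000000000000000000000.00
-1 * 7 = -7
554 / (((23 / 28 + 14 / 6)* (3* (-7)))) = -2216 / 265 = -8.36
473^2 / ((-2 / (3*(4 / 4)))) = -671187 / 2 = -335593.50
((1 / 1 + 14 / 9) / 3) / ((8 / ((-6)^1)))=-23 / 36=-0.64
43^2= 1849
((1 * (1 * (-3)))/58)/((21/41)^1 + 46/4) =-0.00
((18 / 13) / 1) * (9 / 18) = 9 / 13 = 0.69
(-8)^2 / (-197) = -64 / 197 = -0.32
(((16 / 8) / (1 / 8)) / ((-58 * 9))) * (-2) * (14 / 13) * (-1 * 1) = -224 / 3393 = -0.07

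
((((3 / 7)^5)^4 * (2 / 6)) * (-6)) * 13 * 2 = -181312788852 / 79792266297612001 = -0.00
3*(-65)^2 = 12675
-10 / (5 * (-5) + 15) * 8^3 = 512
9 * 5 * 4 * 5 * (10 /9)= 1000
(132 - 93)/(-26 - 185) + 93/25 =18648/5275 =3.54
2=2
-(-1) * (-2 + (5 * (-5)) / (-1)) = 23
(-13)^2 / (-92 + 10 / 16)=-1352 / 731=-1.85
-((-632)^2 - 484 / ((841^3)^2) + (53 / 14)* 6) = -989311068319958533200819 / 2476703482438283287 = -399446.71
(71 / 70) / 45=71 / 3150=0.02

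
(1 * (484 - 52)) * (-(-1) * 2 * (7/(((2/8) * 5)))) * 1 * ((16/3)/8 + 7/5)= 9999.36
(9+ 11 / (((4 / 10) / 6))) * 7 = 1218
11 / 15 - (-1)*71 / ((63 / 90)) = 10727 / 105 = 102.16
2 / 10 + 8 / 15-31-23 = -53.27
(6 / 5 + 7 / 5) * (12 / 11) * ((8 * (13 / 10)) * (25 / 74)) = 4056 / 407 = 9.97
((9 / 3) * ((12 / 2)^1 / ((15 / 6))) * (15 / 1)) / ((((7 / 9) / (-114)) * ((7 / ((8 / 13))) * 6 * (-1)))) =147744 / 637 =231.94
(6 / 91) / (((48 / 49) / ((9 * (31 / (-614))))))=-1953 / 63856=-0.03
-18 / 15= -6 / 5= -1.20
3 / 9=1 / 3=0.33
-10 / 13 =-0.77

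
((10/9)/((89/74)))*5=3700/801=4.62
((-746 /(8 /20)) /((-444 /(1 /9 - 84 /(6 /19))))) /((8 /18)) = -4462945 /1776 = -2512.92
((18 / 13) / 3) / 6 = 1 / 13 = 0.08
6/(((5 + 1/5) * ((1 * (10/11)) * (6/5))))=55/52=1.06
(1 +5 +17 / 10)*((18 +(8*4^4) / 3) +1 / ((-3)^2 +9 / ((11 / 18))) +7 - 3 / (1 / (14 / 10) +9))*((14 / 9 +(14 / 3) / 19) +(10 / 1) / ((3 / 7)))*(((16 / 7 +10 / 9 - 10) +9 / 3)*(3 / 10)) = -147990.09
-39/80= -0.49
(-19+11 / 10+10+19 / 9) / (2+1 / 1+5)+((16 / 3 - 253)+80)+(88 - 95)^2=-85961 / 720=-119.39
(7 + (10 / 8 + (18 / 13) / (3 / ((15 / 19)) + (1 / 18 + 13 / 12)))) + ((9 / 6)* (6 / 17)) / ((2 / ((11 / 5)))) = 35807271 / 3929380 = 9.11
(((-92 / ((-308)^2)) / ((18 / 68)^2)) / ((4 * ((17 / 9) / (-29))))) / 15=11339 / 3201660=0.00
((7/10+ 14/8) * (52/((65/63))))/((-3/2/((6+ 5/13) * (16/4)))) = -683256/325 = -2102.33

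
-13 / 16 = -0.81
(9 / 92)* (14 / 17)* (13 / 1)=819 / 782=1.05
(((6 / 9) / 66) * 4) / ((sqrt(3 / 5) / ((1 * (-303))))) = -404 * sqrt(15) / 99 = -15.80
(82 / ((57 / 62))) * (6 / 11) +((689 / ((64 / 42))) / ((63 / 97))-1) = 14924161 / 20064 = 743.83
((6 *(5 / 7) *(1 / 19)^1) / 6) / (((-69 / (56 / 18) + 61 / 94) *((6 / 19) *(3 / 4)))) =-1880 / 254997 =-0.01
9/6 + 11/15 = 67/30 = 2.23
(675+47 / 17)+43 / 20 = 231171 / 340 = 679.91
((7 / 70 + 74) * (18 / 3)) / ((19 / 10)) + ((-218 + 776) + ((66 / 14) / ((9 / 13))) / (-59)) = 981145 / 1239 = 791.88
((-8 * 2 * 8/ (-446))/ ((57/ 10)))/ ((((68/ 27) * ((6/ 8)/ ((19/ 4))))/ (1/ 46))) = 0.00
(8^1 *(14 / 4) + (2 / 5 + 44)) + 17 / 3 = 1171 / 15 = 78.07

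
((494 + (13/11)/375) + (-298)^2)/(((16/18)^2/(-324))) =-805590773181/22000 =-36617762.42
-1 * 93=-93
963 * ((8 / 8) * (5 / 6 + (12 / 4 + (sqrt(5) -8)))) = -8025 / 2 + 963 * sqrt(5) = -1859.17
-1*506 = -506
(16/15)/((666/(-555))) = -8/9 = -0.89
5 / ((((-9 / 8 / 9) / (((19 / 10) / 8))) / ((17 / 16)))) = -323 / 32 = -10.09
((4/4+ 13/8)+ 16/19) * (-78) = -20553/76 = -270.43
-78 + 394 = 316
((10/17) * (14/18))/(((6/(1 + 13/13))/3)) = 70/153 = 0.46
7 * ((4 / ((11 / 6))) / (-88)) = -21 / 121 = -0.17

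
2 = 2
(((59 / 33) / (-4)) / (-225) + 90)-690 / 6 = -742441 / 29700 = -25.00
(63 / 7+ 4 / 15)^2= 19321 / 225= 85.87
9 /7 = 1.29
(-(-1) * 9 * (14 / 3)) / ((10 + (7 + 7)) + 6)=7 / 5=1.40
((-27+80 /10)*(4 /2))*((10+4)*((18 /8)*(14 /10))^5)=-131994060219 /800000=-164992.58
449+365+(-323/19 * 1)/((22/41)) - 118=14615/22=664.32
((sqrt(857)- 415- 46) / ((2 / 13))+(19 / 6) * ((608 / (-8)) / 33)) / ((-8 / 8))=594751 / 198- 13 * sqrt(857) / 2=2813.51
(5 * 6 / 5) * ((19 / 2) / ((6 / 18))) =171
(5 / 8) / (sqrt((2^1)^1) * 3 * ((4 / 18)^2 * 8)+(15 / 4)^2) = 1640250 / 36381337 - 138240 * sqrt(2) / 36381337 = 0.04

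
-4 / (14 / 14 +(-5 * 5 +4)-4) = 1 / 6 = 0.17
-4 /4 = -1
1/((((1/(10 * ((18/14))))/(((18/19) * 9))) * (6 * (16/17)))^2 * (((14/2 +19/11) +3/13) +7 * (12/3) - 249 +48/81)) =-1647214665525/924249966976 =-1.78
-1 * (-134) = 134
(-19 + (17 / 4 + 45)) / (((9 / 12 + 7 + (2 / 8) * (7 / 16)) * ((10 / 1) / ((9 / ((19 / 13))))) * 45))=12584 / 238925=0.05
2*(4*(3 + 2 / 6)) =80 / 3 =26.67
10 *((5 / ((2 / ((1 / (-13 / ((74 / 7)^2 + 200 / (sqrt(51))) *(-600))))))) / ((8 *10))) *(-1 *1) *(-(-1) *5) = -1369 / 61152 - 25 *sqrt(51) / 31824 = -0.03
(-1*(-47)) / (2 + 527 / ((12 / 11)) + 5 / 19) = 10716 / 110659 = 0.10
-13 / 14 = -0.93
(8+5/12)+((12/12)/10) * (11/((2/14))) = 967/60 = 16.12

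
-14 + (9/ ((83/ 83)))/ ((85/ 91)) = -371/ 85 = -4.36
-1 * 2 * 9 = -18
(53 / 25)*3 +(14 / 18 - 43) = -8069 / 225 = -35.86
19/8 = 2.38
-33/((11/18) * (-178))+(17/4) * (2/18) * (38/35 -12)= -271973/56070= -4.85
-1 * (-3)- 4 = -1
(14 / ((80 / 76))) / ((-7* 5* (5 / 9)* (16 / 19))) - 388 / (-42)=707771 / 84000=8.43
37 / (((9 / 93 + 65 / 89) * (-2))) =-102083 / 4564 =-22.37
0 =0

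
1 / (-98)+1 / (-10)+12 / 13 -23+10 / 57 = -3996112 / 181545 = -22.01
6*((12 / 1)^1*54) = 3888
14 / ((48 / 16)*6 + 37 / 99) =1386 / 1819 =0.76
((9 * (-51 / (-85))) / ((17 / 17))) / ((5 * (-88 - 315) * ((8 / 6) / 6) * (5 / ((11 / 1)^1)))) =-2673 / 100750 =-0.03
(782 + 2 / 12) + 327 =6655 / 6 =1109.17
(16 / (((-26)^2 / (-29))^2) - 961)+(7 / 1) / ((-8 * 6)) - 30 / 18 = -439968749 / 456976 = -962.78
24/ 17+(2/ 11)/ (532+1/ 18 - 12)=2471916/ 1750507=1.41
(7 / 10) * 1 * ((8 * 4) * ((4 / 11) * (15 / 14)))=96 / 11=8.73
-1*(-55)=55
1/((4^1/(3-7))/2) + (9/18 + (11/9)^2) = -1/162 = -0.01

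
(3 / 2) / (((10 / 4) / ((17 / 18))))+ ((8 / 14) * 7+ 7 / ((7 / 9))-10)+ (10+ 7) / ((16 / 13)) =4171 / 240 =17.38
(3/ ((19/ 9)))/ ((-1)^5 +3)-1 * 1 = -11/ 38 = -0.29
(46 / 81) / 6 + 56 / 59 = 14965 / 14337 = 1.04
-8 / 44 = -0.18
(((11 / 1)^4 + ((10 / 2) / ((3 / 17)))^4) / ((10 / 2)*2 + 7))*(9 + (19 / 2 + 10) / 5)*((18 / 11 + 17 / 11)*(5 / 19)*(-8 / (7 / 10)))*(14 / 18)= -3213870069200 / 863379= -3722432.52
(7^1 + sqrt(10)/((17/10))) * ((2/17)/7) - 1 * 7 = -117/17 + 20 * sqrt(10)/2023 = -6.85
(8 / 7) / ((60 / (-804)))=-536 / 35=-15.31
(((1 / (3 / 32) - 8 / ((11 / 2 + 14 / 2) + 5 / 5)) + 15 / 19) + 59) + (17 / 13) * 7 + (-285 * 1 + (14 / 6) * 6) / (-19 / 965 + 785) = 132478873589 / 1683935838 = 78.67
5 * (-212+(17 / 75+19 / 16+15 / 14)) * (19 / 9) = -33438499 / 15120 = -2211.54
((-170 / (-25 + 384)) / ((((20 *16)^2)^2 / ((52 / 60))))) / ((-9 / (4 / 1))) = 221 / 12704808960000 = 0.00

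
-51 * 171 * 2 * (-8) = 139536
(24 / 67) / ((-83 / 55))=-1320 / 5561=-0.24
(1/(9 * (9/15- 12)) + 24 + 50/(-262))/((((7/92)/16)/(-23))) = -54149015552/470421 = -115107.56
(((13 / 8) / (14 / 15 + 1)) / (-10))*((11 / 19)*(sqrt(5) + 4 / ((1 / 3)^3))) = -11583 / 2204 - 429*sqrt(5) / 8816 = -5.36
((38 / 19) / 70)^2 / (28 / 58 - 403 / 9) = -261 / 14162225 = -0.00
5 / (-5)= -1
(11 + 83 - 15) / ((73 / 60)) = 4740 / 73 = 64.93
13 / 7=1.86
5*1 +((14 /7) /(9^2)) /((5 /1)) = 2027 /405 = 5.00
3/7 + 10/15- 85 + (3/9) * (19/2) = -3391/42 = -80.74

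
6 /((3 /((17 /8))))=4.25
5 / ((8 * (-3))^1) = -5 / 24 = -0.21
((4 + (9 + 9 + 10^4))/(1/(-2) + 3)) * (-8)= -160352/5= -32070.40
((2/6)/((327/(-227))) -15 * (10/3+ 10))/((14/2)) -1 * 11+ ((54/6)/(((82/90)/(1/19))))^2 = -23416078007/595311021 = -39.33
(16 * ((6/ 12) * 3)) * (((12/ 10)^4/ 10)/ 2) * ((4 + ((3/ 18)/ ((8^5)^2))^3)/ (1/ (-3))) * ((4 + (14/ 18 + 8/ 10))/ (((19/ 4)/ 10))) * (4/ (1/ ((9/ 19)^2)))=-65236904769139084028380853198450241/ 207300554918418537732741529600000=-314.70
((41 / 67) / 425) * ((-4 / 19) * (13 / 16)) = -533 / 2164100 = -0.00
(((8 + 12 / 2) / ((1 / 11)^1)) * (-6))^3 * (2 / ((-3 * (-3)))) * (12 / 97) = -2103704064 / 97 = -21687670.76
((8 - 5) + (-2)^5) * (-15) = 435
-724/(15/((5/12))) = -181/9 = -20.11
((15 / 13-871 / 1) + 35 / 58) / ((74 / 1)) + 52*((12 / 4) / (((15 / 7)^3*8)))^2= -3296673945787 / 282467250000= -11.67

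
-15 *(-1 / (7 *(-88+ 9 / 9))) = -0.02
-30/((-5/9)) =54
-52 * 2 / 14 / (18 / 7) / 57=-26 / 513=-0.05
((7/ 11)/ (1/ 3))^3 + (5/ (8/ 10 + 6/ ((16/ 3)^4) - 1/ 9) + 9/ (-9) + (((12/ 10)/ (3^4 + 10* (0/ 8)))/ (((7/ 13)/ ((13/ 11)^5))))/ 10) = 10270431941315837/ 781316488069425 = 13.15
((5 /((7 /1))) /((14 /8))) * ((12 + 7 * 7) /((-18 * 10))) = -61 /441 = -0.14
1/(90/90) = 1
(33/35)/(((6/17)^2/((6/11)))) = 289/70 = 4.13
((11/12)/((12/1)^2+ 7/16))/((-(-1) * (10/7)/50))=1540/6933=0.22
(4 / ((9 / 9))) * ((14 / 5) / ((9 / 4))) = 224 / 45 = 4.98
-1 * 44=-44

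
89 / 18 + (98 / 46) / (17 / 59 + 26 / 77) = 9826547 / 1177002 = 8.35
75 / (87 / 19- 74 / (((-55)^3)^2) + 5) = 13148304296875 / 1679292197448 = 7.83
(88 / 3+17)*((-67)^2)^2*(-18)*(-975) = 16385884041150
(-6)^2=36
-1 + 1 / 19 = -18 / 19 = -0.95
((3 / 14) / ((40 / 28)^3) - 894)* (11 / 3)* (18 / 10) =-58999149 / 10000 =-5899.91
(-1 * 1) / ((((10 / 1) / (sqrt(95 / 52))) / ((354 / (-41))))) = 1.17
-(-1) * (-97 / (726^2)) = -97 / 527076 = -0.00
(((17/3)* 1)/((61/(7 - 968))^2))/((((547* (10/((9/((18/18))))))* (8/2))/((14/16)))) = 329696997/651323840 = 0.51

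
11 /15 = 0.73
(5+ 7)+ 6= 18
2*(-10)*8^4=-81920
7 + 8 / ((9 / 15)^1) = 20.33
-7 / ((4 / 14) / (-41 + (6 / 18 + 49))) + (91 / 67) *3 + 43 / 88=-3530585 / 17688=-199.60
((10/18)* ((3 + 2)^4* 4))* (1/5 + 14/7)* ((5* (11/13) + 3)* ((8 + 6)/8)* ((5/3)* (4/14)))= 6462500/351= 18411.68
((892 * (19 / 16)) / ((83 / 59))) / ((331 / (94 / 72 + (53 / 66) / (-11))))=1342158727 / 478689552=2.80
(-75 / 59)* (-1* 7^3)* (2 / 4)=25725 / 118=218.01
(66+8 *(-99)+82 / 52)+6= -18679 / 26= -718.42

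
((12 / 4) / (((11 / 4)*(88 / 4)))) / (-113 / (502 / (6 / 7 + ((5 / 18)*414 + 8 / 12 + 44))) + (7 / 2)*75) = 15813 / 72187148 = 0.00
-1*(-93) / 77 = 93 / 77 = 1.21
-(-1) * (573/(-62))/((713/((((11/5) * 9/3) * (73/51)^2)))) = -11196229/63877670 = -0.18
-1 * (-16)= 16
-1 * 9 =-9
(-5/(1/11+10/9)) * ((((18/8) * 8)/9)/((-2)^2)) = -495/238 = -2.08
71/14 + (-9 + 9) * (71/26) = 71/14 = 5.07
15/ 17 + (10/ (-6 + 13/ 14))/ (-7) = 1405/ 1207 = 1.16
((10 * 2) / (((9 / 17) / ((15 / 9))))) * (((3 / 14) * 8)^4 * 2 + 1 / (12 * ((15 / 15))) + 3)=249262925 / 194481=1281.68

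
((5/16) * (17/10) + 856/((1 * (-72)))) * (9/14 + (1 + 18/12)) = -35981/1008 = -35.70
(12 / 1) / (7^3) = 12 / 343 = 0.03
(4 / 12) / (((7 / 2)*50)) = 0.00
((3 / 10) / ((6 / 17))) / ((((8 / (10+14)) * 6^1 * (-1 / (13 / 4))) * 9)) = -221 / 1440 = -0.15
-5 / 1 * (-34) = 170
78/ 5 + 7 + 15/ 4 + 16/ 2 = 687/ 20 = 34.35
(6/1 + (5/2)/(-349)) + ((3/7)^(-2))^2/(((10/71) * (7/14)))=120682873/282690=426.91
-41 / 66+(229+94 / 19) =292591 / 1254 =233.33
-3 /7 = -0.43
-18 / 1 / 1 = -18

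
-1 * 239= -239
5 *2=10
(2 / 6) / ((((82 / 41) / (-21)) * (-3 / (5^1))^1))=35 / 6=5.83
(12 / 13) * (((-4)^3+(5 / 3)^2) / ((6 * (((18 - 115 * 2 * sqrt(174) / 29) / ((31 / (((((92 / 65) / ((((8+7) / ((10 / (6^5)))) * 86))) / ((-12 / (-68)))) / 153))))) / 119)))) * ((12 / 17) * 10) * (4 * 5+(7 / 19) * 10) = 111211058442960000 / 590341+2130480046800000 * sqrt(174) / 25667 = 1283290815205.48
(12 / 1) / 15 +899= 4499 / 5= 899.80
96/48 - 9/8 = 7/8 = 0.88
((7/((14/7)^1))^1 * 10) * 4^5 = 35840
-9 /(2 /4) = -18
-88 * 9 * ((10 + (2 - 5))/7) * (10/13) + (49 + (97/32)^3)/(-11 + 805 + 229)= -88486280305/145260544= -609.16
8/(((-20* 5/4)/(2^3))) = -64/25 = -2.56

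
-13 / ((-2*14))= 0.46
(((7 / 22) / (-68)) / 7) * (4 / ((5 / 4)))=-2 / 935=-0.00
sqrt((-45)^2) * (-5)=-225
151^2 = 22801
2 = 2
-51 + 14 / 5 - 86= -671 / 5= -134.20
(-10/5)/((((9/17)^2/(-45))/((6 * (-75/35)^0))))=5780/3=1926.67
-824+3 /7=-5765 /7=-823.57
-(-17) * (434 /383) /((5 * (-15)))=-7378 /28725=-0.26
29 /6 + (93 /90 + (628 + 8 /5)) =9532 /15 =635.47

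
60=60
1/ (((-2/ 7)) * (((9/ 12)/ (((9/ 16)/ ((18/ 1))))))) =-7/ 48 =-0.15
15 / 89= 0.17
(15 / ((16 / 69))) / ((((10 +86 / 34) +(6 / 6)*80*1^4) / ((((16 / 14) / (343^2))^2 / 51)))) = 1380 / 1066844893591477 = 0.00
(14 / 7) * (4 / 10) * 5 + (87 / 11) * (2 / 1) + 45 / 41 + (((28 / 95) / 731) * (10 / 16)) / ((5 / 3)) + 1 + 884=56746018991 / 62639390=905.92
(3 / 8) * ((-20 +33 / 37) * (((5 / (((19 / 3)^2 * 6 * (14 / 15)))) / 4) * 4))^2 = 1549276875 / 22836409472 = 0.07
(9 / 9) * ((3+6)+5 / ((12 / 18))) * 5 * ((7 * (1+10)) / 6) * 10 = 21175 / 2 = 10587.50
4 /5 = 0.80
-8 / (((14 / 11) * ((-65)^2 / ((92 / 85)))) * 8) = -506 / 2513875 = -0.00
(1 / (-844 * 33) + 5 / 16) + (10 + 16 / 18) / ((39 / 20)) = 76859447 / 13034736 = 5.90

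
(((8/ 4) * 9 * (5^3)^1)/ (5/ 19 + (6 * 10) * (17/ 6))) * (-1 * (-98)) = 837900/ 647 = 1295.05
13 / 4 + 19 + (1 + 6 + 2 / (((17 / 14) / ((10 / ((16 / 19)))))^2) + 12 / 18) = 221.19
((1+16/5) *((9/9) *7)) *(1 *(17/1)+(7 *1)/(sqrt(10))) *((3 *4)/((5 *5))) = 6174 *sqrt(10)/625+29988/125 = 271.14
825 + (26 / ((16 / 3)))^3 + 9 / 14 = 3374337 / 3584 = 941.50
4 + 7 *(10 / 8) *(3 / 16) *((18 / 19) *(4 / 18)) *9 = 2161 / 304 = 7.11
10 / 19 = 0.53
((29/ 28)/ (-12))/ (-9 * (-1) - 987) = 29/ 328608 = 0.00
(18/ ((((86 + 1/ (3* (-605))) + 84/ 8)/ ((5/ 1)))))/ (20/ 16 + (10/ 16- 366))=-871200/ 340134503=-0.00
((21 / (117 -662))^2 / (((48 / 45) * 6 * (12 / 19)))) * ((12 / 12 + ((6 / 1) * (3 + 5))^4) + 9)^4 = 138616211026559873496478163673 / 475240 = 291676228908677454541869.70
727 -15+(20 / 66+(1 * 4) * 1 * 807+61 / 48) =693717 / 176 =3941.57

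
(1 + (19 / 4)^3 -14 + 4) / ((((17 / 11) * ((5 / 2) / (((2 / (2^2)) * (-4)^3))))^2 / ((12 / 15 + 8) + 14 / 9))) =22673487232 / 325125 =69737.75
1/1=1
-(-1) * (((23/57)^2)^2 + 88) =929207929/10556001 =88.03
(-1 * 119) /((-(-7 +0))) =-17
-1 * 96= -96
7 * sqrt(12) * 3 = 42 * sqrt(3) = 72.75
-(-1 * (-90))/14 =-45/7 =-6.43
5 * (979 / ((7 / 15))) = 73425 / 7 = 10489.29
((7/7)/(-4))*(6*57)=-171/2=-85.50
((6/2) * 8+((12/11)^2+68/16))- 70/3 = 8867/1452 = 6.11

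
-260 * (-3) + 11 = 791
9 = 9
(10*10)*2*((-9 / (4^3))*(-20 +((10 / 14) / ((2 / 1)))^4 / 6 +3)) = 293835525 / 614656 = 478.05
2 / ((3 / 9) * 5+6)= 6 / 23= 0.26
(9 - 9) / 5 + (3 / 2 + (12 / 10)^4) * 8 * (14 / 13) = 250152 / 8125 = 30.79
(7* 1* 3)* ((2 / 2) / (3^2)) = 7 / 3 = 2.33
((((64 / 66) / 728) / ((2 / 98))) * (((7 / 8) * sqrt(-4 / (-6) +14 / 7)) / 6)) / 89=49 * sqrt(6) / 687258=0.00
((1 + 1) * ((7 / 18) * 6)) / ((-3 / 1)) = -14 / 9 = -1.56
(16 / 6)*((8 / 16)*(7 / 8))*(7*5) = 245 / 6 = 40.83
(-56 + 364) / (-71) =-308 / 71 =-4.34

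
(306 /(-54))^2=289 /9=32.11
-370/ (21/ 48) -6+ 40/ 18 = -53518/ 63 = -849.49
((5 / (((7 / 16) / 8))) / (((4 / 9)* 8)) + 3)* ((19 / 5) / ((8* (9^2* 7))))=0.02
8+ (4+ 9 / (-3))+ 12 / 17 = 165 / 17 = 9.71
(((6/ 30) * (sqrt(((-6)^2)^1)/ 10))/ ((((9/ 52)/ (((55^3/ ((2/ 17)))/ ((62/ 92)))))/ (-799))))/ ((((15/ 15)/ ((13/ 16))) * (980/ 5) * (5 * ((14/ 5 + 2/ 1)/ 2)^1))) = -401585.52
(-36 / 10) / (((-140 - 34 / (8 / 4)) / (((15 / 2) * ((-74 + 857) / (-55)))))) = -21141 / 8635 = -2.45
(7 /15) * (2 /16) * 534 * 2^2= 623 /5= 124.60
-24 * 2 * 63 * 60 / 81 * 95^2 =-20216000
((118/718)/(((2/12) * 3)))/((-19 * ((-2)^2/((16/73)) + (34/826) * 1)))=-194936/206110157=-0.00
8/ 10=4/ 5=0.80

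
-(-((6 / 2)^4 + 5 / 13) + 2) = 1032 / 13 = 79.38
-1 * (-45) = 45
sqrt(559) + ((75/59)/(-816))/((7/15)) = -375/112336 + sqrt(559) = 23.64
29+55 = 84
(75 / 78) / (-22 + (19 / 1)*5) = 0.01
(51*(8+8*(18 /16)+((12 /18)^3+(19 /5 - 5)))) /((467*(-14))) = -36941 /294210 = -0.13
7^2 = 49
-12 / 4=-3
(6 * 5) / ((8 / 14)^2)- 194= -817 / 8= -102.12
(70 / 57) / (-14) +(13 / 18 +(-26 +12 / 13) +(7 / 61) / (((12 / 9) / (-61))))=-264025 / 8892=-29.69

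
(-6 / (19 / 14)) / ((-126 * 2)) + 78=4447 / 57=78.02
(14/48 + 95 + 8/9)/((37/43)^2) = 12804325/98568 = 129.90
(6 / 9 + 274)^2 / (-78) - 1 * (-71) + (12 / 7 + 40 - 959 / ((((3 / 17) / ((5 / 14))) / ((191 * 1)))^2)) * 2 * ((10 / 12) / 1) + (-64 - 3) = -238822360.78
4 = 4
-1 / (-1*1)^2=-1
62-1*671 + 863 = 254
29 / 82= 0.35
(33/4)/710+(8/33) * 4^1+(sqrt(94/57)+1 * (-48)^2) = sqrt(5358)/57+216022849/93720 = 2306.27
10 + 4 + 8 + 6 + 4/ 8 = 57/ 2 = 28.50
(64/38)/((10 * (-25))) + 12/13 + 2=90042/30875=2.92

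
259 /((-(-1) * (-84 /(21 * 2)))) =-259 /2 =-129.50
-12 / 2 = -6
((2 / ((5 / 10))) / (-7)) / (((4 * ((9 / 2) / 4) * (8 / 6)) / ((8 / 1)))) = -16 / 21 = -0.76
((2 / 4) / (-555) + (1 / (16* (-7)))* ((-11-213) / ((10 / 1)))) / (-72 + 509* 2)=221 / 1050060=0.00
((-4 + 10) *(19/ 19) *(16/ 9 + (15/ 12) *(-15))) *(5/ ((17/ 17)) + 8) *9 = -23829/ 2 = -11914.50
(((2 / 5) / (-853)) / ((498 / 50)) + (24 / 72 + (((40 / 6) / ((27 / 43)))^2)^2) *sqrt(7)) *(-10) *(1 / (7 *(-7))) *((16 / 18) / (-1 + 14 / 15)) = 4000 / 31222359 -31258429080400 *sqrt(7) / 903981141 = -91486.45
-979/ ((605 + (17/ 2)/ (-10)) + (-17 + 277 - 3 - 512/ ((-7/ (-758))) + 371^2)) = -137060/ 11628381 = -0.01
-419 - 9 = -428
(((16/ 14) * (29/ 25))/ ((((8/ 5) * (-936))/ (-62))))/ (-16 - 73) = -899/ 1457820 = -0.00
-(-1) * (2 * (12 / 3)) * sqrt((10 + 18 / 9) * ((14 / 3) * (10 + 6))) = 64 * sqrt(14) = 239.47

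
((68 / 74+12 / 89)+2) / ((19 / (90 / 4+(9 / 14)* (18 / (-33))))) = 17150508 / 4817659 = 3.56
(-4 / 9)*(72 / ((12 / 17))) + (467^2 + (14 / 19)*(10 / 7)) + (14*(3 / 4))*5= 24863083 / 114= 218097.22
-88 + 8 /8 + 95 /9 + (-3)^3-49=-1372 /9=-152.44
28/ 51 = 0.55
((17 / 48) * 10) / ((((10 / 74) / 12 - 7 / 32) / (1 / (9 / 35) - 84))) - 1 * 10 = 9003850 / 6633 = 1357.43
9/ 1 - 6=3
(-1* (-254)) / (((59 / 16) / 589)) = 2393696 / 59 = 40571.12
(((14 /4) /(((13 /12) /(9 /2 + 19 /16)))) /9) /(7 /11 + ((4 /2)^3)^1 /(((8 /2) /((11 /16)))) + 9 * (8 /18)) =539 /1587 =0.34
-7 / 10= -0.70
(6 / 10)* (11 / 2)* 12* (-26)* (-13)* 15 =200772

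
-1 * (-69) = 69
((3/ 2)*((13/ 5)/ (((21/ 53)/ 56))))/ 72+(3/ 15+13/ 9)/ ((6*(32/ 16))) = 1052/ 135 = 7.79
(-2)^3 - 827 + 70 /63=-833.89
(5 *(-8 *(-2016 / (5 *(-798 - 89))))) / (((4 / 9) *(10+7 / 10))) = -362880 / 94909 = -3.82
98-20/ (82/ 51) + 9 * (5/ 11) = 40433/ 451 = 89.65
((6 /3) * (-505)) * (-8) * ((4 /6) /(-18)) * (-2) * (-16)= -258560 /27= -9576.30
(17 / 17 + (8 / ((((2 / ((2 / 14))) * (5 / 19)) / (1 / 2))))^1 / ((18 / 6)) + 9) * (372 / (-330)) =-67456 / 5775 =-11.68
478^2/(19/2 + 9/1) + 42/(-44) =10052519/814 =12349.53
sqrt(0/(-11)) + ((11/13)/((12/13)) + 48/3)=203/12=16.92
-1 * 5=-5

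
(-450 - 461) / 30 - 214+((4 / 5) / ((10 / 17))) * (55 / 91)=-664877 / 2730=-243.54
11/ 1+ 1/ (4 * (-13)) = 10.98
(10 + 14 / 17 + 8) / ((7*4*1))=80 / 119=0.67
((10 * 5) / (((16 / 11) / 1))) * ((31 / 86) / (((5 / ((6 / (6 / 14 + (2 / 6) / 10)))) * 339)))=179025 / 1885292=0.09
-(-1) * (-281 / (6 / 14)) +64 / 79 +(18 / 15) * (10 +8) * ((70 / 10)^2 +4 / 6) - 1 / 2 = 989341 / 2370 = 417.44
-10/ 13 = -0.77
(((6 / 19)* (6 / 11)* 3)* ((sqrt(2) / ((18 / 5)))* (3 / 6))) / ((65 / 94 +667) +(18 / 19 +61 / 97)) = 136770* sqrt(2) / 1275398069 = 0.00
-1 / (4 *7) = -1 / 28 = -0.04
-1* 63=-63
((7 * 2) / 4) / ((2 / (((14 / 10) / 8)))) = 49 / 160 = 0.31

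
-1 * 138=-138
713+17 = 730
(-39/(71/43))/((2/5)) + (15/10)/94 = -787977/13348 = -59.03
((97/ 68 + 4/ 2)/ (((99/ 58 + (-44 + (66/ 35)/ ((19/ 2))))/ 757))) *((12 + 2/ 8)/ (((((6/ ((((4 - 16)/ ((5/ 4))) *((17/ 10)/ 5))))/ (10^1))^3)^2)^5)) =-2486141609098210759915969098293846643881786899632148444362837369529827328/ 281647795363770825360916205681860446929931640625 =-8827129663440676028293876.00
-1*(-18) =18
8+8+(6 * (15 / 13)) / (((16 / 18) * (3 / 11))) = 2317 / 52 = 44.56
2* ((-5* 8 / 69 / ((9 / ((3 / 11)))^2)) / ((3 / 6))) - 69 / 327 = -1745683 / 8190369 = -0.21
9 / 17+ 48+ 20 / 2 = 58.53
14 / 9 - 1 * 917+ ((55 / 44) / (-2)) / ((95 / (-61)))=-1251779 / 1368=-915.04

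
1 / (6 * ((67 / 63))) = 21 / 134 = 0.16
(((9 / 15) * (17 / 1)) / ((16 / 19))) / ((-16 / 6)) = -2907 / 640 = -4.54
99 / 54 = 11 / 6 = 1.83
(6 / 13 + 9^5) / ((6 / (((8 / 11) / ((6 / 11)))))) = 511762 / 39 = 13122.10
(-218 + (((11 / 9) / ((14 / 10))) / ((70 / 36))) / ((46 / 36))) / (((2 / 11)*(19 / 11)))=-781055 / 1127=-693.04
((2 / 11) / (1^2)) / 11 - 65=-7863 / 121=-64.98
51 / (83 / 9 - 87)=-459 / 700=-0.66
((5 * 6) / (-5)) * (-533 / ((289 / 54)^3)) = 503569872 / 24137569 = 20.86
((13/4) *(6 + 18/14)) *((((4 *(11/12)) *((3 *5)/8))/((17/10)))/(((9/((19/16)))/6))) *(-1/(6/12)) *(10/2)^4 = -42453125/448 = -94761.44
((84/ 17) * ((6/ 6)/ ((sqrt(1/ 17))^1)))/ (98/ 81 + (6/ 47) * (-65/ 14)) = 2238516 * sqrt(17)/ 279599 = 33.01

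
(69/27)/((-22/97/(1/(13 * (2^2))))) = -2231/10296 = -0.22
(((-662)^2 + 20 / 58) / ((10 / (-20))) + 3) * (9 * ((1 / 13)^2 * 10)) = -2287627650 / 4901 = -466767.53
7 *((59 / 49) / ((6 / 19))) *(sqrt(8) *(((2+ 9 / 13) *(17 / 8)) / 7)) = 95285 *sqrt(2) / 2184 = 61.70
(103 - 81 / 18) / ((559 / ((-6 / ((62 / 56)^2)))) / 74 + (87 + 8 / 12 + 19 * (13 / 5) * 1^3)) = 171437280 / 235875797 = 0.73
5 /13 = 0.38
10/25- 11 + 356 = 1727/5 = 345.40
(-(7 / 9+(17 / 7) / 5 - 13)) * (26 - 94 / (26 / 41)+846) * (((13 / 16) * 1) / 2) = 34785073 / 10080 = 3450.90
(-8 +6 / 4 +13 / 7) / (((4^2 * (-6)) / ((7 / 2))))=65 / 384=0.17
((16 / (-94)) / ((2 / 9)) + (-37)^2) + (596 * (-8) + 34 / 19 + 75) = -3322.98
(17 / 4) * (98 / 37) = 833 / 74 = 11.26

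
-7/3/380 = -7/1140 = -0.01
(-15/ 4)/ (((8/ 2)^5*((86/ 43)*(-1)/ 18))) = 0.03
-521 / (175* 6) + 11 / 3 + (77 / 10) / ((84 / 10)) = 2861 / 700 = 4.09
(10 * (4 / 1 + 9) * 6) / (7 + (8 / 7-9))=-910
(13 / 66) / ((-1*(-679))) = 13 / 44814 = 0.00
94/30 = 47/15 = 3.13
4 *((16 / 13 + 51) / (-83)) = -2716 / 1079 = -2.52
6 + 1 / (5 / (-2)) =28 / 5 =5.60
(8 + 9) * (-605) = -10285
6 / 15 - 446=-2228 / 5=-445.60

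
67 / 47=1.43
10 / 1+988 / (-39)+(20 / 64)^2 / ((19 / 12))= -55711 / 3648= -15.27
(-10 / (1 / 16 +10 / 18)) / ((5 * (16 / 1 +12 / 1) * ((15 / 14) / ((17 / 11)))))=-816 / 4895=-0.17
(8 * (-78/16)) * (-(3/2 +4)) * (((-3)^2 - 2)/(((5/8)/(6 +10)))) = 192192/5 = 38438.40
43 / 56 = 0.77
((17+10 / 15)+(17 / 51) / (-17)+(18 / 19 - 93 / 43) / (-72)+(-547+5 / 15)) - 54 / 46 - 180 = -1814910377 / 2555576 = -710.18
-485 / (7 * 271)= -485 / 1897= -0.26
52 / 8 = 13 / 2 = 6.50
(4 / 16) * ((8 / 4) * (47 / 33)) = 47 / 66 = 0.71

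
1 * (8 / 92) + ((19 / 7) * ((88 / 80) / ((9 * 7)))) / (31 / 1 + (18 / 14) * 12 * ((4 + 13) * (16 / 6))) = 0.09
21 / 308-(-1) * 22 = 971 / 44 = 22.07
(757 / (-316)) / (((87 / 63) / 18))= -31.23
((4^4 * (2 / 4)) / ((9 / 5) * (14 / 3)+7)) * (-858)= -49920 / 7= -7131.43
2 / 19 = 0.11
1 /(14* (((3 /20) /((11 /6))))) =55 /63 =0.87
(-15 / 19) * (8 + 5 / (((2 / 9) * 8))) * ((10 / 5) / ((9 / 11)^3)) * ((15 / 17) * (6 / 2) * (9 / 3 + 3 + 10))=-11513150 / 8721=-1320.16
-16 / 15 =-1.07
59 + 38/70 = 2084/35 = 59.54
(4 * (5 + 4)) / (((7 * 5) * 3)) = 12 / 35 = 0.34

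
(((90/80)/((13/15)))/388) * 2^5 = 135/1261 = 0.11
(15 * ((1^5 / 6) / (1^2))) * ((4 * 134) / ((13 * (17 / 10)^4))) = 13400000 / 1085773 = 12.34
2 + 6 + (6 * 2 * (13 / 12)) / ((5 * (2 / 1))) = 93 / 10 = 9.30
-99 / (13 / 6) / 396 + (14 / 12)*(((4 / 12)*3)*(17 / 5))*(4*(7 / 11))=42821 / 4290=9.98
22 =22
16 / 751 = 0.02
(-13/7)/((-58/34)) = 221/203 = 1.09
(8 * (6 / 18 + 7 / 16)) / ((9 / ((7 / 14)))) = 37 / 108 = 0.34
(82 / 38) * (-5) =-205 / 19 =-10.79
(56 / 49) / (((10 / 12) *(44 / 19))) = 228 / 385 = 0.59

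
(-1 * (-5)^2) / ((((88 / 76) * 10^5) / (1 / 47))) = -19 / 4136000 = -0.00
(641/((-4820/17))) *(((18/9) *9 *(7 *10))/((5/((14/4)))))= -4805577/2410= -1994.02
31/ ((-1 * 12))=-2.58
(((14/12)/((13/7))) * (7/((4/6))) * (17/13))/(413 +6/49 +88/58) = 487403/23429484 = 0.02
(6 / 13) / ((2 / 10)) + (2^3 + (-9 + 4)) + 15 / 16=6.25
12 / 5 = 2.40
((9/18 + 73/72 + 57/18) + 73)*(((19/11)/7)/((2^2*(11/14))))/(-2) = -106267/34848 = -3.05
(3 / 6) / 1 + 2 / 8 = 3 / 4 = 0.75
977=977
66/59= 1.12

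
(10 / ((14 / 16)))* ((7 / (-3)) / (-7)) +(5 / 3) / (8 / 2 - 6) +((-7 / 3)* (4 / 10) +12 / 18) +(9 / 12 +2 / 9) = 4639 / 1260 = 3.68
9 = 9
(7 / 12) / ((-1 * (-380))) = 7 / 4560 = 0.00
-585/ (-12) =195/ 4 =48.75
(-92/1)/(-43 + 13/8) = 736/331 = 2.22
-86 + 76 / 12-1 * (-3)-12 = -266 / 3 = -88.67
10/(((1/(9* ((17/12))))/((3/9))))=85/2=42.50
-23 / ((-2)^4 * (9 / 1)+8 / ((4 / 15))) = -23 / 174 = -0.13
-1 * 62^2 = -3844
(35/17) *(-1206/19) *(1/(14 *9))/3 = -0.35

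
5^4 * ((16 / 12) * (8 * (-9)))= -60000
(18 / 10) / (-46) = -9 / 230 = -0.04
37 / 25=1.48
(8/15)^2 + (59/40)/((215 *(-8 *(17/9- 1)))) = 280849/990720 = 0.28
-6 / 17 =-0.35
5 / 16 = 0.31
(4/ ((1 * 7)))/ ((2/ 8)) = 2.29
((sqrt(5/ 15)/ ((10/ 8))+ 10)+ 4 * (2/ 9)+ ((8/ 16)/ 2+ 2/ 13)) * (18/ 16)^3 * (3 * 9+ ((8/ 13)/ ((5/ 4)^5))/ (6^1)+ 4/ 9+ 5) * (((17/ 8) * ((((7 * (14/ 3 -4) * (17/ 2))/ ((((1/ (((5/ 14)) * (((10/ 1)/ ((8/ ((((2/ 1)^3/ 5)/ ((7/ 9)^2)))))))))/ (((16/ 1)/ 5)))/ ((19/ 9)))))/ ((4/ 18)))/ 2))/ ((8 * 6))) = 17131.83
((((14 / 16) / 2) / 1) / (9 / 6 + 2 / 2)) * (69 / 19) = 483 / 760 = 0.64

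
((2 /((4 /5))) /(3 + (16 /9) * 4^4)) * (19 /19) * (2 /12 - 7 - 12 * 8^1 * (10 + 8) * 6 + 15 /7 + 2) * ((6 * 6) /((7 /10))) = -588018150 /202027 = -2910.59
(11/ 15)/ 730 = 11/ 10950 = 0.00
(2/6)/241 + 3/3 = 724/723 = 1.00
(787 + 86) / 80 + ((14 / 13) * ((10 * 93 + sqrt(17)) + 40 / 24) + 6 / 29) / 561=14 * sqrt(17) / 7293 + 49593151 / 3904560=12.71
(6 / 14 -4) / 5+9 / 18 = -0.21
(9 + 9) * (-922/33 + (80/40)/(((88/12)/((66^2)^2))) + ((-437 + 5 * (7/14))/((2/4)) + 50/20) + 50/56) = 14342423505/154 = 93132620.16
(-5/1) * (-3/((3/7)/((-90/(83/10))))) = -31500/83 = -379.52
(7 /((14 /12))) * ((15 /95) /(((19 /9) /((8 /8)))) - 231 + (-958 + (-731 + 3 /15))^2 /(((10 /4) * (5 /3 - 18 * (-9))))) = 895930770456 /22156375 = 40436.70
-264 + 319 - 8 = 47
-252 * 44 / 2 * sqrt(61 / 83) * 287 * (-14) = 19096730.77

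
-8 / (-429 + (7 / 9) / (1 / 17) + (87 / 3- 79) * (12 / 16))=144 / 8159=0.02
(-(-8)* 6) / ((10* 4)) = 6 / 5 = 1.20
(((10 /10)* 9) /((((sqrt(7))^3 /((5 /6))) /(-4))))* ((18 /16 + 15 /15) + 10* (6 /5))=-22.88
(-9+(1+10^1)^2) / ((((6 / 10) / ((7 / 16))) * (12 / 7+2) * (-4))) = -1715 / 312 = -5.50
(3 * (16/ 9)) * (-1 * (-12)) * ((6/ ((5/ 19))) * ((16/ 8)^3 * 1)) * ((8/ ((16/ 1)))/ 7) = 29184/ 35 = 833.83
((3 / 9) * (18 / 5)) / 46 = 3 / 115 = 0.03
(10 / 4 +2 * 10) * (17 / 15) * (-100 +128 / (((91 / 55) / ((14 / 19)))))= -270810 / 247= -1096.40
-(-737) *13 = 9581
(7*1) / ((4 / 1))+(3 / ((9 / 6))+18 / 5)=147 / 20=7.35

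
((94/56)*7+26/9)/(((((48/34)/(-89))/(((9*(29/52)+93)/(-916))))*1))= 1354699349/13718016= 98.75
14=14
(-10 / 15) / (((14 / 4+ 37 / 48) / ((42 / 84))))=-16 / 205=-0.08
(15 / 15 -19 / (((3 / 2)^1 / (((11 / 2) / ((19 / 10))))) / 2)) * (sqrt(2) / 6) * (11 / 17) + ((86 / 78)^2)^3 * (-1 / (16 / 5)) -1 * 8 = -2387 * sqrt(2) / 306 -482006016653 / 56299900176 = -19.59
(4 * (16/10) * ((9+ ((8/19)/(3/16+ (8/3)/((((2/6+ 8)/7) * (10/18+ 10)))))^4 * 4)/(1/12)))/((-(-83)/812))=77034262510485104387584/7362809608794628005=10462.62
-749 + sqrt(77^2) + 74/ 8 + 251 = -1647/ 4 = -411.75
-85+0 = -85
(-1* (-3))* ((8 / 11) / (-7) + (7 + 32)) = 8985 / 77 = 116.69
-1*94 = -94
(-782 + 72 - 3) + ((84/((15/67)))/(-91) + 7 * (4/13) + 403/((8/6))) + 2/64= -858391/2080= -412.69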